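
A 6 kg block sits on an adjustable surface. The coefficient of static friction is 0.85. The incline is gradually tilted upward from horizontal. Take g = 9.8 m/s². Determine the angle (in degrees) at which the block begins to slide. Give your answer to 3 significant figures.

40.4°

At the threshold of sliding, static friction is at its maximum μ_s N and exactly balances the weight component along the incline: mg sin θ = μ_s mg cos θ.
Hence tan θ = μ_s = 0.85, so θ = arctan(0.85) = 40.3645°.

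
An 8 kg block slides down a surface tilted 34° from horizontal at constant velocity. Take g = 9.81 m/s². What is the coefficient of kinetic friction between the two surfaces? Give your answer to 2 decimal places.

0.67

At constant velocity the net force along the incline is zero: mg sin 34° = μ mg cos 34°.
So μ = tan 34° = 0.5592 / 0.8290 = 0.6745.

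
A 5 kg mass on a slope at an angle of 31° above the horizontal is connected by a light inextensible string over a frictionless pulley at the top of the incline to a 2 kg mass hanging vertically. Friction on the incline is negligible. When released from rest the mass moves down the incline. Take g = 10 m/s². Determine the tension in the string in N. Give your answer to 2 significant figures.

22 N

For the mass on the incline: the weight component along the slope is m₁g sin 31° = 5 × 10 × 0.5150 = 25.750 N and the normal force is N = m₁g cos 31° = 42.858 N.
Newton's second law for the mass (down-slope positive): 25.750 − T = 5 a. For the hanging mass (upward positive): T − 2 × 10 = 2 a.
Adding the two equations eliminates T: 5.750 = 7 a, so a = 0.8214 m/s².
Then from the hanging mass's equation, T = 2 × (10 + 0.8214) = 21.643 N.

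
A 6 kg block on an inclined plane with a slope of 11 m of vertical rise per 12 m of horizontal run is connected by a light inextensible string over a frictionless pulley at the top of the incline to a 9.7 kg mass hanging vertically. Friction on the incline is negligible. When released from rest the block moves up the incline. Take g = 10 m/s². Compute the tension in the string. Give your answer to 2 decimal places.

For the block on the incline: the weight component along the slope is m₁g sin 42.51° = 6 × 10 × 0.6757 = 40.542 N and the normal force is N = m₁g cos 42.51° = 44.229 N.
Newton's second law for the block (up-slope positive): T − 40.542 = 6 a. For the hanging mass (downward positive): 9.7 × 10 − T = 9.7 a.
Adding the two equations eliminates T: 56.458 = 15.7 a, so a = 3.5961 m/s².
Then from the hanging mass's equation, T = 9.7 × (10 − 3.5961) = 62.118 N.

62.12 N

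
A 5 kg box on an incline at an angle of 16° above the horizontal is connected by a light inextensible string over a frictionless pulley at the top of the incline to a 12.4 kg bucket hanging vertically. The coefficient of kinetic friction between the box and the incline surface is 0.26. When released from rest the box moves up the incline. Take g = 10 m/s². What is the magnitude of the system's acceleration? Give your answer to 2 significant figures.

5.6 m/s²

For the box on the incline: the weight component along the slope is m₁g sin 16° = 5 × 10 × 0.2756 = 13.780 N and the normal force is N = m₁g cos 16° = 48.063 N.
Kinetic friction opposes the box's motion up the incline: f = μN = 0.26 × 48.063 = 12.496 N acting down the slope.
Newton's second law for the box (up-slope positive): T − 13.780 − 12.496 = 5 a. For the hanging bucket (downward positive): 12.4 × 10 − T = 12.4 a.
Adding the two equations eliminates T: 97.724 = 17.4 a, so a = 5.6163 m/s².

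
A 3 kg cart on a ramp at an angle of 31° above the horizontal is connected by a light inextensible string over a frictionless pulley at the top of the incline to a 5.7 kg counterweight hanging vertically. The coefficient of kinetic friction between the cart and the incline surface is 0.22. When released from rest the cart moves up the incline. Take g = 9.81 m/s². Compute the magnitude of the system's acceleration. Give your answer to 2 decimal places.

For the cart on the incline: the weight component along the slope is m₁g sin 31° = 3 × 9.81 × 0.5150 = 15.156 N and the normal force is N = m₁g cos 31° = 25.226 N.
Kinetic friction opposes the cart's motion up the incline: f = μN = 0.22 × 25.226 = 5.550 N acting down the slope.
Newton's second law for the cart (up-slope positive): T − 15.156 − 5.550 = 3 a. For the hanging counterweight (downward positive): 5.7 × 9.81 − T = 5.7 a.
Adding the two equations eliminates T: 35.211 = 8.7 a, so a = 4.0472 m/s².

4.05 m/s²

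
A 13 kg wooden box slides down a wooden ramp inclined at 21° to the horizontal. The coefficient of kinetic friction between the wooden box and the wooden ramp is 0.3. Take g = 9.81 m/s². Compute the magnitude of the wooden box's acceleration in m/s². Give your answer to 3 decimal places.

Resolving the weight along the incline: the component pulling the wooden box down the slope is mg sin 21° = 13 × 9.81 × 0.3584 = 45.707 N, and the normal force is N = mg cos 21° = 13 × 9.81 × 0.9336 = 119.062 N.
Kinetic friction acts up the slope with magnitude f = μN = 0.3 × 119.062 = 35.719 N.
Net force along the incline is 45.707 − 35.719 = 9.988 N, so a = 9.988 / 13 = 0.7683 m/s².

0.768 m/s²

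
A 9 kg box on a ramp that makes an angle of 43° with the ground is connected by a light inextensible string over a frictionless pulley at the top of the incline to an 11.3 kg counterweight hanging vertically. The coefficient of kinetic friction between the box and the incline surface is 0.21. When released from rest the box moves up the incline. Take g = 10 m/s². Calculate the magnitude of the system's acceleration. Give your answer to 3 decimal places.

For the box on the incline: the weight component along the slope is m₁g sin 43° = 9 × 10 × 0.6820 = 61.380 N and the normal force is N = m₁g cos 43° = 65.822 N.
Kinetic friction opposes the box's motion up the incline: f = μN = 0.21 × 65.822 = 13.823 N acting down the slope.
Newton's second law for the box (up-slope positive): T − 61.380 − 13.823 = 9 a. For the hanging counterweight (downward positive): 11.3 × 10 − T = 11.3 a.
Adding the two equations eliminates T: 37.797 = 20.3 a, so a = 1.8619 m/s².

1.862 m/s²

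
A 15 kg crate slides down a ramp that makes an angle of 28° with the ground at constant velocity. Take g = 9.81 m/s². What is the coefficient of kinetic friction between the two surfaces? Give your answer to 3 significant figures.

At constant velocity the net force along the incline is zero: mg sin 28° = μ mg cos 28°.
So μ = tan 28° = 0.4695 / 0.8829 = 0.5318.

0.532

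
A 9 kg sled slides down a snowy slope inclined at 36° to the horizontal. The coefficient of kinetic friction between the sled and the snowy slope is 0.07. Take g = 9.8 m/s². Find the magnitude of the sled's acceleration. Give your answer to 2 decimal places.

5.21 m/s²

Resolving the weight along the incline: the component pulling the sled down the slope is mg sin 36° = 9 × 9.8 × 0.5878 = 51.844 N, and the normal force is N = mg cos 36° = 9 × 9.8 × 0.8090 = 71.354 N.
Kinetic friction acts up the slope with magnitude f = μN = 0.07 × 71.354 = 4.995 N.
Net force along the incline is 51.844 − 4.995 = 46.849 N, so a = 46.849 / 9 = 5.2054 m/s².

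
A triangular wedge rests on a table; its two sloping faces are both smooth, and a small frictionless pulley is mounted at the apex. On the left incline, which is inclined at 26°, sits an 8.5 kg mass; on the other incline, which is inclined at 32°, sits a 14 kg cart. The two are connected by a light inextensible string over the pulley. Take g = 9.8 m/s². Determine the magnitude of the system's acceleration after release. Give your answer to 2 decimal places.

Resolve each weight along its own incline: the 8.5 kg mass has component 8.5 × 9.8 × sin 26° = 36.516 N down its slope, and the 14 kg mass has 14 × 9.8 × sin 32° = 72.705 N down its slope.
The 14 kg side's 72.705 N exceeds the other side's 36.516 N, so that mass slides down and the 8.5 kg mass slides up. Taking that direction as positive, Newton's second law for the whole system gives 72.705 − 36.516 = (8.5 + 14) a, so a = 36.189 / 22.5 = 1.6084 m/s².

1.61 m/s²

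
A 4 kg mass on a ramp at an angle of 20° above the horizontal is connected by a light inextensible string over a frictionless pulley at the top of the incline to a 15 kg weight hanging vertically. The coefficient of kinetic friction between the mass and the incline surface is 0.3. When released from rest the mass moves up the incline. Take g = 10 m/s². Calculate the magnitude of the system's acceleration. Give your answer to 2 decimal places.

6.58 m/s²

For the mass on the incline: the weight component along the slope is m₁g sin 20° = 4 × 10 × 0.3420 = 13.680 N and the normal force is N = m₁g cos 20° = 37.588 N.
Kinetic friction opposes the mass's motion up the incline: f = μN = 0.3 × 37.588 = 11.276 N acting down the slope.
Newton's second law for the mass (up-slope positive): T − 13.680 − 11.276 = 4 a. For the hanging weight (downward positive): 15 × 10 − T = 15 a.
Adding the two equations eliminates T: 125.044 = 19 a, so a = 6.5813 m/s².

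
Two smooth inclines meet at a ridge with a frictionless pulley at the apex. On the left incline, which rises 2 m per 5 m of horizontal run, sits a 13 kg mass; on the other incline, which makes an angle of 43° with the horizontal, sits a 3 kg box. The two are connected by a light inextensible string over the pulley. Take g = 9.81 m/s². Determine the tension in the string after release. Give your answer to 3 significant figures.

Resolve each weight along its own incline: the 13 kg mass has component 13 × 9.81 × sin 21.80° = 47.363 N down its slope, and the 3 kg mass has 3 × 9.81 × sin 43° = 20.071 N down its slope.
The 13 kg side's 47.363 N exceeds the other side's 20.071 N, so that mass slides down and the 3 kg mass slides up. Taking that direction as positive, Newton's second law for the whole system gives 47.363 − 20.071 = (13 + 3) a, so a = 27.292 / 16 = 1.7058 m/s².
For the 3 kg mass (up-slope positive): T − 20.071 = 3 × 1.7058, so T = 25.188 N.

25.2 N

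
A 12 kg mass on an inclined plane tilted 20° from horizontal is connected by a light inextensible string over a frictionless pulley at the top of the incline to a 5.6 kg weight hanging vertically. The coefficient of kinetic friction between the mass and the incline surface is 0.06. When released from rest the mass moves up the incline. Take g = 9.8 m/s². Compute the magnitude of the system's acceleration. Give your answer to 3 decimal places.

0.456 m/s²

For the mass on the incline: the weight component along the slope is m₁g sin 20° = 12 × 9.8 × 0.3420 = 40.219 N and the normal force is N = m₁g cos 20° = 110.508 N.
Kinetic friction opposes the mass's motion up the incline: f = μN = 0.06 × 110.508 = 6.630 N acting down the slope.
Newton's second law for the mass (up-slope positive): T − 40.219 − 6.630 = 12 a. For the hanging weight (downward positive): 5.6 × 9.8 − T = 5.6 a.
Adding the two equations eliminates T: 8.031 = 17.6 a, so a = 0.4563 m/s².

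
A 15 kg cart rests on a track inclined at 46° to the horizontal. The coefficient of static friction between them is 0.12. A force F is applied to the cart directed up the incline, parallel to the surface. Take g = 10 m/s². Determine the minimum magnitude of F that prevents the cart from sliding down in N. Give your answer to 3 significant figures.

95.4 N

The normal force is N = mg cos 46° = 104.199 N. With F at its minimum the cart is on the verge of sliding down, so static friction is at its maximum μ_s N = 0.12 × 104.199 = 12.504 N and acts up the slope.
Equilibrium along the incline: F + μ_s N = mg sin 46°, so F = 107.901 − 12.504 = 95.397 N.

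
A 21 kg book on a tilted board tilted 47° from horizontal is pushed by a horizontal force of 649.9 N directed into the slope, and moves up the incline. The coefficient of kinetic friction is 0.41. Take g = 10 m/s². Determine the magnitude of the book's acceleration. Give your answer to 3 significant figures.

The horizontal push has components F cos 47° = 649.9 × 0.6820 = 443.232 N up the incline and F sin 47° = 649.9 × 0.7314 = 475.337 N pressing into the surface.
The normal force is therefore N = mg cos 47° + F sin 47° = 143.220 + 475.337 = 618.557 N, and kinetic friction down the slope is μN = 0.41 × 618.557 = 253.608 N.
Along the incline: F cos 47° − mg sin 47° − μN = ma, so 443.232 − 153.594 − 253.608 = 21 a, giving a = 1.7157 m/s².

1.72 m/s²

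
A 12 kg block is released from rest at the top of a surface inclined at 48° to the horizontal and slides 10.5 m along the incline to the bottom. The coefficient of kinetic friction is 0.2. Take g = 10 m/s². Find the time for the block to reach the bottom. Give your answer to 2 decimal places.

The weight component along the incline is mg sin 48° = 89.177 N and the normal force is N = mg cos 48° = 80.296 N.
Friction up the slope is f = μN = 0.2 × 80.296 = 16.059 N, so the net downslope force is 89.177 − 16.059 = 73.118 N and a = 73.118 / 12 = 6.0932 m/s².
Starting from rest, L = ½at², so t = √(2L/a) = √(2 × 10.5 / 6.0932) = 1.8565 s.

1.86 s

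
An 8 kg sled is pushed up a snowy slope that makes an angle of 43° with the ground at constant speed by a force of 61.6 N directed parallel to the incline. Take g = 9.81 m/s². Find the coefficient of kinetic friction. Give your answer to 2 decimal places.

0.14

At constant speed ΣF = 0 along the incline. The applied 61.6 N acts up the slope; the weight component mg sin 43° = 53.523 N and kinetic friction μN both act down the slope.
So 61.6 = 53.523 + μ × 57.397, giving μ = (61.6 − 53.523) / 57.397 = 0.1407.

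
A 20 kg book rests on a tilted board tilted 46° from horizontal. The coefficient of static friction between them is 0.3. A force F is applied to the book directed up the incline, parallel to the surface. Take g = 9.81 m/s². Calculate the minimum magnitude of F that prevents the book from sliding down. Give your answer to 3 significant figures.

100 N

The normal force is N = mg cos 46° = 136.292 N. With F at its minimum the book is on the verge of sliding down, so static friction is at its maximum μ_s N = 0.3 × 136.292 = 40.888 N and acts up the slope.
Equilibrium along the incline: F + μ_s N = mg sin 46°, so F = 141.134 − 40.888 = 100.246 N.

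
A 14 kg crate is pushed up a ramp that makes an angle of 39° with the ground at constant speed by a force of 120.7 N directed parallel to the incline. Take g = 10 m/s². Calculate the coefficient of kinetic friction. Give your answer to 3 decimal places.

At constant speed ΣF = 0 along the incline. The applied 120.7 N acts up the slope; the weight component mg sin 39° = 88.105 N and kinetic friction μN both act down the slope.
So 120.7 = 88.105 + μ × 108.800, giving μ = (120.7 − 88.105) / 108.800 = 0.2996.

0.300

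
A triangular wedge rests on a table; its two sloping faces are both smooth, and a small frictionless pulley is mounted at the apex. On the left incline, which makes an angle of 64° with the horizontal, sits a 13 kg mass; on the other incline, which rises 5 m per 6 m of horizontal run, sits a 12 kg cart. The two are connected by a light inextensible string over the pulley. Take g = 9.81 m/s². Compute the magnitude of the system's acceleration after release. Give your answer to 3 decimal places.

Resolve each weight along its own incline: the 13 kg mass has component 13 × 9.81 × sin 64° = 114.623 N down its slope, and the 12 kg mass has 12 × 9.81 × sin 39.81° = 75.363 N down its slope.
The 13 kg side's 114.623 N exceeds the other side's 75.363 N, so that mass slides down and the 12 kg mass slides up. Taking that direction as positive, Newton's second law for the whole system gives 114.623 − 75.363 = (13 + 12) a, so a = 39.260 / 25 = 1.5704 m/s².

1.570 m/s²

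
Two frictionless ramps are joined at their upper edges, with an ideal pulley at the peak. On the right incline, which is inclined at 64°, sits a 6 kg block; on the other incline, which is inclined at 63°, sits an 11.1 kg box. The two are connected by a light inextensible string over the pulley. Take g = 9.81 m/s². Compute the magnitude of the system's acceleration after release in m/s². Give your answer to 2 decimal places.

Resolve each weight along its own incline: the 6 kg mass has component 6 × 9.81 × sin 64° = 52.903 N down its slope, and the 11.1 kg mass has 11.1 × 9.81 × sin 63° = 97.023 N down its slope.
The 11.1 kg side's 97.023 N exceeds the other side's 52.903 N, so that mass slides down and the 6 kg mass slides up. Taking that direction as positive, Newton's second law for the whole system gives 97.023 − 52.903 = (6 + 11.1) a, so a = 44.120 / 17.1 = 2.5801 m/s².

2.58 m/s²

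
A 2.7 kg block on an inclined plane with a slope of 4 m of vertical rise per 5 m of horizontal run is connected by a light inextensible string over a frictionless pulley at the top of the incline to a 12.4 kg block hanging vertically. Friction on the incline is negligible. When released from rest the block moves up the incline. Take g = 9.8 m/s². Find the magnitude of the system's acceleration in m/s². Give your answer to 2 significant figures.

7.0 m/s²

For the block on the incline: the weight component along the slope is m₁g sin 38.66° = 2.7 × 9.8 × 0.6247 = 16.530 N and the normal force is N = m₁g cos 38.66° = 20.662 N.
Newton's second law for the block (up-slope positive): T − 16.530 = 2.7 a. For the hanging block (downward positive): 12.4 × 9.8 − T = 12.4 a.
Adding the two equations eliminates T: 104.990 = 15.1 a, so a = 6.9530 m/s².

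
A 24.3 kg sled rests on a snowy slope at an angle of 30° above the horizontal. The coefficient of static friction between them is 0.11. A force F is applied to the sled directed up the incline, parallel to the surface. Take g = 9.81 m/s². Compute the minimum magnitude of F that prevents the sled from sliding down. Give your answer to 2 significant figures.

The normal force is N = mg cos 30° = 206.446 N. With F at its minimum the sled is on the verge of sliding down, so static friction is at its maximum μ_s N = 0.11 × 206.446 = 22.709 N and acts up the slope.
Equilibrium along the incline: F + μ_s N = mg sin 30°, so F = 119.191 − 22.709 = 96.482 N.

96 N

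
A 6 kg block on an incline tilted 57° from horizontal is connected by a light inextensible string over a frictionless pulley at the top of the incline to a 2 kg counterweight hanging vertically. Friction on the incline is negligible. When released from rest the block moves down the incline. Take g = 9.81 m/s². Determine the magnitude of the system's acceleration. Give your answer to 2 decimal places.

For the block on the incline: the weight component along the slope is m₁g sin 57° = 6 × 9.81 × 0.8387 = 49.366 N and the normal force is N = m₁g cos 57° = 32.057 N.
Newton's second law for the block (down-slope positive): 49.366 − T = 6 a. For the hanging counterweight (upward positive): T − 2 × 9.81 = 2 a.
Adding the two equations eliminates T: 29.746 = 8 a, so a = 3.7182 m/s².

3.72 m/s²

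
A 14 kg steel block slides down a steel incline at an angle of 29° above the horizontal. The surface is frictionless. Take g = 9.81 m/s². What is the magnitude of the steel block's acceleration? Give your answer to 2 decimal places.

Resolving the weight along the incline: the component pulling the steel block down the slope is mg sin 29° = 14 × 9.81 × 0.4848 = 66.582 N, and the normal force is N = mg cos 29° = 14 × 9.81 × 0.8746 = 120.118 N.
With no friction the net force along the incline is 66.582 N, so a = g sin 29° = 66.582 / 14 = 4.7559 m/s².

4.76 m/s²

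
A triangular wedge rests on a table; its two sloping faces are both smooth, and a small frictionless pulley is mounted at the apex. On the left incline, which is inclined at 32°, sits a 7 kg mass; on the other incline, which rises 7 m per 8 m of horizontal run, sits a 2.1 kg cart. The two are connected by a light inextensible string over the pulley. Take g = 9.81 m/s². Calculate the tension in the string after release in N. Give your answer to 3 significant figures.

Resolve each weight along its own incline: the 7 kg mass has component 7 × 9.81 × sin 32° = 36.390 N down its slope, and the 2.1 kg mass has 2.1 × 9.81 × sin 41.19° = 13.566 N down its slope.
The 7 kg side's 36.390 N exceeds the other side's 13.566 N, so that mass slides down and the 2.1 kg mass slides up. Taking that direction as positive, Newton's second law for the whole system gives 36.390 − 13.566 = (7 + 2.1) a, so a = 22.824 / 9.1 = 2.5081 m/s².
For the 2.1 kg mass (up-slope positive): T − 13.566 = 2.1 × 2.5081, so T = 18.833 N.

18.8 N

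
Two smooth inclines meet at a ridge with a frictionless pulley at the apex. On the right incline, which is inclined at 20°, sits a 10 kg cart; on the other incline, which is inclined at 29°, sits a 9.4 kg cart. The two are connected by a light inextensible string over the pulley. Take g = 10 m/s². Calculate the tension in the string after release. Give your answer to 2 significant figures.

Resolve each weight along its own incline: the 10 kg mass has component 10 × 10 × sin 20° = 34.202 N down its slope, and the 9.4 kg mass has 9.4 × 10 × sin 29° = 45.572 N down its slope.
The 9.4 kg side's 45.572 N exceeds the other side's 34.202 N, so that mass slides down and the 10 kg mass slides up. Taking that direction as positive, Newton's second law for the whole system gives 45.572 − 34.202 = (10 + 9.4) a, so a = 11.370 / 19.4 = 0.5861 m/s².
For the 10 kg mass (up-slope positive): T − 34.202 = 10 × 0.5861, so T = 40.063 N.

40 N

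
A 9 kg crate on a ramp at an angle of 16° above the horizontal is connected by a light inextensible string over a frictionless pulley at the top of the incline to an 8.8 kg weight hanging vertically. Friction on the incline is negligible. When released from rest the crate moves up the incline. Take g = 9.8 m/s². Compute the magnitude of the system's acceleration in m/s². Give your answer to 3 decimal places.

For the crate on the incline: the weight component along the slope is m₁g sin 16° = 9 × 9.8 × 0.2756 = 24.308 N and the normal force is N = m₁g cos 16° = 84.783 N.
Newton's second law for the crate (up-slope positive): T − 24.308 = 9 a. For the hanging weight (downward positive): 8.8 × 9.8 − T = 8.8 a.
Adding the two equations eliminates T: 61.932 = 17.8 a, so a = 3.4793 m/s².

3.479 m/s²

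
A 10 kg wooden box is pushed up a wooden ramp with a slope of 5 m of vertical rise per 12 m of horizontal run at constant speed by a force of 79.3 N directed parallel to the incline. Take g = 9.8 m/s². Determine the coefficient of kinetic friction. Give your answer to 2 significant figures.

0.46

At constant speed ΣF = 0 along the incline. The applied 79.3 N acts up the slope; the weight component mg sin 22.62° = 37.692 N and kinetic friction μN both act down the slope.
So 79.3 = 37.692 + μ × 90.462, giving μ = (79.3 − 37.692) / 90.462 = 0.4600.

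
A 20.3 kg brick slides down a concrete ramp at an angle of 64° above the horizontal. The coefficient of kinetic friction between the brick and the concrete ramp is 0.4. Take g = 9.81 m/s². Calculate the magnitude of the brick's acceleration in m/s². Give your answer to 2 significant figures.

7.1 m/s²

Resolving the weight along the incline: the component pulling the brick down the slope is mg sin 64° = 20.3 × 9.81 × 0.8988 = 178.990 N, and the normal force is N = mg cos 64° = 20.3 × 9.81 × 0.4384 = 87.304 N.
Kinetic friction acts up the slope with magnitude f = μN = 0.4 × 87.304 = 34.922 N.
Net force along the incline is 178.990 − 34.922 = 144.068 N, so a = 144.068 / 20.3 = 7.0969 m/s².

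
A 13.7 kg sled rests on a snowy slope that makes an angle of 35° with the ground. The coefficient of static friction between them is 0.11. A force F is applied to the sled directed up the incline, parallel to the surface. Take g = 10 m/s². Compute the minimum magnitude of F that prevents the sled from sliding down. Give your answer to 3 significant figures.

66.2 N

The normal force is N = mg cos 35° = 112.224 N. With F at its minimum the sled is on the verge of sliding down, so static friction is at its maximum μ_s N = 0.11 × 112.224 = 12.345 N and acts up the slope.
Equilibrium along the incline: F + μ_s N = mg sin 35°, so F = 78.580 − 12.345 = 66.235 N.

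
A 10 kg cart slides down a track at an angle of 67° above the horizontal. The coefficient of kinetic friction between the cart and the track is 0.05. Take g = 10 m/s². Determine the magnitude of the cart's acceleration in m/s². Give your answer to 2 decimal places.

9.01 m/s²

Resolving the weight along the incline: the component pulling the cart down the slope is mg sin 67° = 10 × 10 × 0.9205 = 92.050 N, and the normal force is N = mg cos 67° = 10 × 10 × 0.3907 = 39.070 N.
Kinetic friction acts up the slope with magnitude f = μN = 0.05 × 39.070 = 1.954 N.
Net force along the incline is 92.050 − 1.954 = 90.096 N, so a = 90.096 / 10 = 9.0096 m/s².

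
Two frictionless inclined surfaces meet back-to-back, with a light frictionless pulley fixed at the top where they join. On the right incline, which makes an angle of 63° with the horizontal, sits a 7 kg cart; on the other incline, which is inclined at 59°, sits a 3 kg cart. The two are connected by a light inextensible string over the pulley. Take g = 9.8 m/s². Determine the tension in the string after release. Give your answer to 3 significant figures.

Resolve each weight along its own incline: the 7 kg mass has component 7 × 9.8 × sin 63° = 61.123 N down its slope, and the 3 kg mass has 3 × 9.8 × sin 59° = 25.201 N down its slope.
The 7 kg side's 61.123 N exceeds the other side's 25.201 N, so that mass slides down and the 3 kg mass slides up. Taking that direction as positive, Newton's second law for the whole system gives 61.123 − 25.201 = (7 + 3) a, so a = 35.922 / 10 = 3.5922 m/s².
For the 3 kg mass (up-slope positive): T − 25.201 = 3 × 3.5922, so T = 35.978 N.

36.0 N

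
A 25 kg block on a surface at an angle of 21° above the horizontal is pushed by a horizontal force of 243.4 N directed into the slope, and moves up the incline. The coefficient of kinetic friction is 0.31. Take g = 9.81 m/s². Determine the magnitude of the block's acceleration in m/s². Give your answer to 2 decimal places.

The horizontal push has components F cos 21° = 243.4 × 0.9336 = 227.238 N up the incline and F sin 21° = 243.4 × 0.3584 = 87.235 N pressing into the surface.
The normal force is therefore N = mg cos 21° + F sin 21° = 228.965 + 87.235 = 316.200 N, and kinetic friction down the slope is μN = 0.31 × 316.200 = 98.022 N.
Along the incline: F cos 21° − mg sin 21° − μN = ma, so 227.238 − 87.898 − 98.022 = 25 a, giving a = 1.6527 m/s².

1.65 m/s²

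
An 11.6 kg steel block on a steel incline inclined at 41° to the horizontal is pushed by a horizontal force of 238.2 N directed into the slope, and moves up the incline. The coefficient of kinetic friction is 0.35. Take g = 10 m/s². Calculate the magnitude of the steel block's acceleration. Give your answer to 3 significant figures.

The horizontal push has components F cos 41° = 238.2 × 0.7547 = 179.770 N up the incline and F sin 41° = 238.2 × 0.6561 = 156.283 N pressing into the surface.
The normal force is therefore N = mg cos 41° + F sin 41° = 87.545 + 156.283 = 243.828 N, and kinetic friction down the slope is μN = 0.35 × 243.828 = 85.340 N.
Along the incline: F cos 41° − mg sin 41° − μN = ma, so 179.770 − 76.108 − 85.340 = 11.6 a, giving a = 1.5795 m/s².

1.58 m/s²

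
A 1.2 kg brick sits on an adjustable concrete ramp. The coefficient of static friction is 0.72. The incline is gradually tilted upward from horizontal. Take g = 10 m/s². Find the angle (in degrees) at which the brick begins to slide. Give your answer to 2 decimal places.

35.75°

At the threshold of sliding, static friction is at its maximum μ_s N and exactly balances the weight component along the incline: mg sin θ = μ_s mg cos θ.
Hence tan θ = μ_s = 0.72, so θ = arctan(0.72) = 35.7539°.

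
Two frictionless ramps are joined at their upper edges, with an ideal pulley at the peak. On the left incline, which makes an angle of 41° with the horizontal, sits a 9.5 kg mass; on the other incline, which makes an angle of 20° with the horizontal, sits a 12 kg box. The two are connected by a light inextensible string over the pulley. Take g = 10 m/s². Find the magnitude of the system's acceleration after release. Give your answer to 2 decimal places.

Resolve each weight along its own incline: the 9.5 kg mass has component 9.5 × 10 × sin 41° = 62.326 N down its slope, and the 12 kg mass has 12 × 10 × sin 20° = 41.042 N down its slope.
The 9.5 kg side's 62.326 N exceeds the other side's 41.042 N, so that mass slides down and the 12 kg mass slides up. Taking that direction as positive, Newton's second law for the whole system gives 62.326 − 41.042 = (9.5 + 12) a, so a = 21.284 / 21.5 = 0.9900 m/s².

0.99 m/s²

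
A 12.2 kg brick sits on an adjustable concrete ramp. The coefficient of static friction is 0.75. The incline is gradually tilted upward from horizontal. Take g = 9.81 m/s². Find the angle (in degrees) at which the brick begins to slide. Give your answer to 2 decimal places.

36.87°

At the threshold of sliding, static friction is at its maximum μ_s N and exactly balances the weight component along the incline: mg sin θ = μ_s mg cos θ.
Hence tan θ = μ_s = 0.75, so θ = arctan(0.75) = 36.8699°.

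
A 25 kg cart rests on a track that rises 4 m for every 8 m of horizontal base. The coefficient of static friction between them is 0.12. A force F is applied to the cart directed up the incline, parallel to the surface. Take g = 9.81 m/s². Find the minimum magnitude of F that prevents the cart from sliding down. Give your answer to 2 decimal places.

83.36 N

The normal force is N = mg cos 26.57° = 219.358 N. With F at its minimum the cart is on the verge of sliding down, so static friction is at its maximum μ_s N = 0.12 × 219.358 = 26.323 N and acts up the slope.
Equilibrium along the incline: F + μ_s N = mg sin 26.57°, so F = 109.679 − 26.323 = 83.356 N.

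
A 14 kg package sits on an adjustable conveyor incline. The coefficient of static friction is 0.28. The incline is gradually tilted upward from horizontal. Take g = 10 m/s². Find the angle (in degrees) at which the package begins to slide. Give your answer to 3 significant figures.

At the threshold of sliding, static friction is at its maximum μ_s N and exactly balances the weight component along the incline: mg sin θ = μ_s mg cos θ.
Hence tan θ = μ_s = 0.28, so θ = arctan(0.28) = 15.6422°.

15.6°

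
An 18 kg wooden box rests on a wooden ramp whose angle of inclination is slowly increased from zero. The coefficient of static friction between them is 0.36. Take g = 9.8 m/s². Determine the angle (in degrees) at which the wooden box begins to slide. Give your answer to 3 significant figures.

19.8°

At the threshold of sliding, static friction is at its maximum μ_s N and exactly balances the weight component along the incline: mg sin θ = μ_s mg cos θ.
Hence tan θ = μ_s = 0.36, so θ = arctan(0.36) = 19.7989°.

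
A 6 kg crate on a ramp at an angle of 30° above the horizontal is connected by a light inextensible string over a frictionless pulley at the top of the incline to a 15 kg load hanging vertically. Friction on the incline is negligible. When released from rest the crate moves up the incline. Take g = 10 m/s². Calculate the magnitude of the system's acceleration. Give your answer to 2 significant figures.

5.7 m/s²

For the crate on the incline: the weight component along the slope is m₁g sin 30° = 6 × 10 × 0.5000 = 30.000 N and the normal force is N = m₁g cos 30° = 51.962 N.
Newton's second law for the crate (up-slope positive): T − 30.000 = 6 a. For the hanging load (downward positive): 15 × 10 − T = 15 a.
Adding the two equations eliminates T: 120.000 = 21 a, so a = 5.7143 m/s².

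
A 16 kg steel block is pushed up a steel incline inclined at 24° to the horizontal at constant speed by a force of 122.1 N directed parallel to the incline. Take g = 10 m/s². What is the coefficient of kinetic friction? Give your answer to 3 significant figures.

0.390

At constant speed ΣF = 0 along the incline. The applied 122.1 N acts up the slope; the weight component mg sin 24° = 65.078 N and kinetic friction μN both act down the slope.
So 122.1 = 65.078 + μ × 146.167, giving μ = (122.1 − 65.078) / 146.167 = 0.3901.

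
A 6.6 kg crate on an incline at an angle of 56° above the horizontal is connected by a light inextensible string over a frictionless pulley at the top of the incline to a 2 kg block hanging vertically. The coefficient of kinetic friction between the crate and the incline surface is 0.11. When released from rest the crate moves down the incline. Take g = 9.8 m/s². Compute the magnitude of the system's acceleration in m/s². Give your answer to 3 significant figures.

3.49 m/s²

For the crate on the incline: the weight component along the slope is m₁g sin 56° = 6.6 × 9.8 × 0.8290 = 53.620 N and the normal force is N = m₁g cos 56° = 36.169 N.
Kinetic friction opposes the crate's motion down the incline: f = μN = 0.11 × 36.169 = 3.979 N acting up the slope.
Newton's second law for the crate (down-slope positive): 53.620 − 3.979 − T = 6.6 a. For the hanging block (upward positive): T − 2 × 9.8 = 2 a.
Adding the two equations eliminates T: 30.041 = 8.6 a, so a = 3.4931 m/s².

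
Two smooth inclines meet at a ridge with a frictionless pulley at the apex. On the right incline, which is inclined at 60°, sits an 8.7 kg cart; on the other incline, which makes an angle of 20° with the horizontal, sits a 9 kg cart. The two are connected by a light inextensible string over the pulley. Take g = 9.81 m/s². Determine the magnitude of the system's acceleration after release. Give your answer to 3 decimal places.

Resolve each weight along its own incline: the 8.7 kg mass has component 8.7 × 9.81 × sin 60° = 73.913 N down its slope, and the 9 kg mass has 9 × 9.81 × sin 20° = 30.197 N down its slope.
The 8.7 kg side's 73.913 N exceeds the other side's 30.197 N, so that mass slides down and the 9 kg mass slides up. Taking that direction as positive, Newton's second law for the whole system gives 73.913 − 30.197 = (8.7 + 9) a, so a = 43.716 / 17.7 = 2.4698 m/s².

2.470 m/s²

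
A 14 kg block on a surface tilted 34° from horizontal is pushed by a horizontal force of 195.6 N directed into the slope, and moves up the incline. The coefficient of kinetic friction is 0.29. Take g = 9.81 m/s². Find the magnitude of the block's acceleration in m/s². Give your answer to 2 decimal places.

The horizontal push has components F cos 34° = 195.6 × 0.8290 = 162.152 N up the incline and F sin 34° = 195.6 × 0.5592 = 109.380 N pressing into the surface.
The normal force is therefore N = mg cos 34° + F sin 34° = 113.855 + 109.380 = 223.235 N, and kinetic friction down the slope is μN = 0.29 × 223.235 = 64.738 N.
Along the incline: F cos 34° − mg sin 34° − μN = ma, so 162.152 − 76.801 − 64.738 = 14 a, giving a = 1.4724 m/s².

1.47 m/s²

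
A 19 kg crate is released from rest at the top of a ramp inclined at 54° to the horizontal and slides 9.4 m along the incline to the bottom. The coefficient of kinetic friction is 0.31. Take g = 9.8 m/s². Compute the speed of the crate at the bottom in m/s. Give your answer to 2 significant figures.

11 m/s

The weight component along the incline is mg sin 54° = 150.639 N and the normal force is N = mg cos 54° = 109.446 N.
Friction up the slope is f = μN = 0.31 × 109.446 = 33.928 N, so the net downslope force is 150.639 − 33.928 = 116.711 N and a = 116.711 / 19 = 6.1427 m/s².
Starting from rest over a distance of 9.4 m, v² = 2aL = 2 × 6.1427 × 9.4 = 115.4828, so v = 10.7463 m/s.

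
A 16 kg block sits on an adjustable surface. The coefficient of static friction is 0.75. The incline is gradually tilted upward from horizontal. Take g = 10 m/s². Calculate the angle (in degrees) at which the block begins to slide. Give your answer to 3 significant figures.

36.9°

At the threshold of sliding, static friction is at its maximum μ_s N and exactly balances the weight component along the incline: mg sin θ = μ_s mg cos θ.
Hence tan θ = μ_s = 0.75, so θ = arctan(0.75) = 36.8699°.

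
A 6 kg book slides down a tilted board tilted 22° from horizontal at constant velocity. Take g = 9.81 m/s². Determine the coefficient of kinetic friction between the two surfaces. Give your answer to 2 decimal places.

At constant velocity the net force along the incline is zero: mg sin 22° = μ mg cos 22°.
So μ = tan 22° = 0.3746 / 0.9272 = 0.4040.

0.40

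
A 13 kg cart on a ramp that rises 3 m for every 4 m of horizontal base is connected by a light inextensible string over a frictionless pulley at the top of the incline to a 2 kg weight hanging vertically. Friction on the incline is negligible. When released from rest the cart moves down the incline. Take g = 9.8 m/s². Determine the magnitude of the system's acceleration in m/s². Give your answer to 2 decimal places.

3.79 m/s²

For the cart on the incline: the weight component along the slope is m₁g sin 36.87° = 13 × 9.8 × 0.6000 = 76.440 N and the normal force is N = m₁g cos 36.87° = 101.920 N.
Newton's second law for the cart (down-slope positive): 76.440 − T = 13 a. For the hanging weight (upward positive): T − 2 × 9.8 = 2 a.
Adding the two equations eliminates T: 56.840 = 15 a, so a = 3.7893 m/s².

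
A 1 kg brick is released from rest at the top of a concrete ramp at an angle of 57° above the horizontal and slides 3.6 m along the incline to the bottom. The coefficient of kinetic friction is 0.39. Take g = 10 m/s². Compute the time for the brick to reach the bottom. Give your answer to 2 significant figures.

1.1 s

The weight component along the incline is mg sin 57° = 8.387 N and the normal force is N = mg cos 57° = 5.446 N.
Friction up the slope is f = μN = 0.39 × 5.446 = 2.124 N, so the net downslope force is 8.387 − 2.124 = 6.263 N and a = 6.263 / 1 = 6.2630 m/s².
Starting from rest, L = ½at², so t = √(2L/a) = √(2 × 3.6 / 6.2630) = 1.0722 s.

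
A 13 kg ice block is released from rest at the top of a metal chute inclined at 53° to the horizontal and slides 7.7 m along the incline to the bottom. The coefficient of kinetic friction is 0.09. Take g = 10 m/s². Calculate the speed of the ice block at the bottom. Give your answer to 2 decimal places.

10.71 m/s

The weight component along the incline is mg sin 53° = 103.823 N and the normal force is N = mg cos 53° = 78.236 N.
Friction up the slope is f = μN = 0.09 × 78.236 = 7.041 N, so the net downslope force is 103.823 − 7.041 = 96.782 N and a = 96.782 / 13 = 7.4448 m/s².
Starting from rest over a distance of 7.7 m, v² = 2aL = 2 × 7.4448 × 7.7 = 114.6499, so v = 10.7075 m/s.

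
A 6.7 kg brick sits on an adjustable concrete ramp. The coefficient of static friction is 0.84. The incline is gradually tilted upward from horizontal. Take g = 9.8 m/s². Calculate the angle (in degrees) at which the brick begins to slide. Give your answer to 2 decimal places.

At the threshold of sliding, static friction is at its maximum μ_s N and exactly balances the weight component along the incline: mg sin θ = μ_s mg cos θ.
Hence tan θ = μ_s = 0.84, so θ = arctan(0.84) = 40.0303°.

40.03°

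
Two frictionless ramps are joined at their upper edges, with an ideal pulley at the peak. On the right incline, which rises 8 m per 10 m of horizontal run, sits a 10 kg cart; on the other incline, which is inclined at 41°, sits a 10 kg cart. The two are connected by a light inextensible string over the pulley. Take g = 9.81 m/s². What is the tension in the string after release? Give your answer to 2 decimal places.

62.82 N

Resolve each weight along its own incline: the 10 kg mass has component 10 × 9.81 × sin 38.66° = 61.283 N down its slope, and the 10 kg mass has 10 × 9.81 × sin 41° = 64.359 N down its slope.
The 10 kg side's 64.359 N exceeds the other side's 61.283 N, so that mass slides down and the 10 kg mass slides up. Taking that direction as positive, Newton's second law for the whole system gives 64.359 − 61.283 = (10 + 10) a, so a = 3.076 / 20 = 0.1538 m/s².
For the 10 kg mass (up-slope positive): T − 61.283 = 10 × 0.1538, so T = 62.821 N.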